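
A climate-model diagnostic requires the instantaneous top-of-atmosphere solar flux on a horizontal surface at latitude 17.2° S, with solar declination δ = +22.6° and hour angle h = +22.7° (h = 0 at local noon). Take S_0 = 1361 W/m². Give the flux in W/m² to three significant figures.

cos θ_z = sin ϕ sin δ + cos ϕ cos δ cos h = -0.113639 + 0.813607 = 0.699968.
Flux = S_0 · cos θ_z = 1361 × 0.699968 = 952.7 W/m².

953 W/m²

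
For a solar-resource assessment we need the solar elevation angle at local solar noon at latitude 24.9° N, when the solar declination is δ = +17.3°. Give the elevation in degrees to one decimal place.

At local noon the hour angle is zero, so the zenith angle equals |φ − δ| = |+24.9° − (+17.300°)| = 7.600°.
Elevation = 90° − 7.600° = 82.4°.

82.4°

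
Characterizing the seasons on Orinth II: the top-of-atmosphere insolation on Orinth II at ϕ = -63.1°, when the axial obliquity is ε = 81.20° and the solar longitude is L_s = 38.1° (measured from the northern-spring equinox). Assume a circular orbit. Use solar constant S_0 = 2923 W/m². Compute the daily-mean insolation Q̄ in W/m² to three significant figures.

Solar declination: sin δ = sin ε · sin L_s = sin 81.20° × sin 38.1° = 0.60977, so δ = +37.573°.
cos h₀ = −tan(-63.1°) tan(+37.573°) = 1.5165 ≥ 1 ⇒ polar night, h₀ = 0 and Q̄ = 0.

Q̄ ≈ 0.00 W/m²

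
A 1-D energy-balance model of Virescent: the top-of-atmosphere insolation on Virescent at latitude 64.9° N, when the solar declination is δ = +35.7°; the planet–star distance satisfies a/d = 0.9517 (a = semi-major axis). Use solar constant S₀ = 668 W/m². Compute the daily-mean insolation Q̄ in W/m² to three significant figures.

cos H₀ = −tan(+64.9°) tan(+35.700°) = -1.5340 ≤ −1 ⇒ polar day, H₀ = π.
Bracket: H₀ sin φ sin δ + cos φ cos δ sin H₀ = 3.1416×0.90557×0.58354 + 0.42420×0.81208×0.00000 = 1.660136 + 0.000000 = 1.660136.
Inverse-square distance factor (a/d)² = 0.9517² = 0.905733.
Q̄ = (S₀/π) × 0.905733 × [bracket] = (668/π) × 0.905733 × 1.660136 = 319.7 W/m².

Q̄ ≈ 320 W/m²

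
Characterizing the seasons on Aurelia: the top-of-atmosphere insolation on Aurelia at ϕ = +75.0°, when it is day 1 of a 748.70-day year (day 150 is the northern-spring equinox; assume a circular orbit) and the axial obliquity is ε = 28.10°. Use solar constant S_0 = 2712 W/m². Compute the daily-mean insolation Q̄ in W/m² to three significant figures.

Solar longitude: L_s = 360° × (1 − 150)/748.70 = -71.644°, i.e. -71.644° + 360° = 288.356°.
sin δ = sin 28.10° × sin 288.356° = -0.44705, so δ = -26.554°.
cos h₀ = −tan(+75.0°) tan(-26.554°) = 1.8652 ≥ 1 ⇒ polar night, h₀ = 0 and Q̄ = 0.

Q̄ ≈ 0.00 W/m²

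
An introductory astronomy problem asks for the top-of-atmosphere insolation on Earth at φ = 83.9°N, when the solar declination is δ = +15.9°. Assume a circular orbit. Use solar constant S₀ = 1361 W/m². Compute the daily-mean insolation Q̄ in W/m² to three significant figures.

cos H₀ = −tan(+83.9°) tan(+15.900°) = -2.6655 ≤ −1 ⇒ polar day, H₀ = π.
Bracket: H₀ sin φ sin δ + cos φ cos δ sin H₀ = 3.1416×0.99434×0.27396 + 0.10626×0.96174×0.00000 = 0.855801 + 0.000000 = 0.855801.
Q̄ = (S₀/π) × [bracket] = (1361/π) × 0.855801 = 370.7 W/m².

Q̄ ≈ 371 W/m²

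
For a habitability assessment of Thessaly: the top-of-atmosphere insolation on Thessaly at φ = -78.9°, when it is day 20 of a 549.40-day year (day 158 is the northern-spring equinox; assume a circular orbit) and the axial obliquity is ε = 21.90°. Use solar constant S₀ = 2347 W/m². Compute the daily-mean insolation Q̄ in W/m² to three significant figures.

Q̄ ≈ 859 W/m²

Solar longitude: λ_s = 360° × (20 − 158)/549.40 = -90.426°, i.e. -90.426° + 360° = 269.574°.
sin δ = sin 21.90° × sin 269.574° = -0.37298, so δ = -21.899°.
cos H₀ = −tan(-78.9°) tan(-21.899°) = -2.0489 ≤ −1 ⇒ polar day, H₀ = π.
Bracket: H₀ sin φ sin δ + cos φ cos δ sin H₀ = 3.1416×-0.98129×-0.37298 + 0.19252×0.92784×0.00000 = 1.149830 + 0.000000 = 1.149830.
Q̄ = (S₀/π) × [bracket] = (2347/π) × 1.149830 = 859.0 W/m².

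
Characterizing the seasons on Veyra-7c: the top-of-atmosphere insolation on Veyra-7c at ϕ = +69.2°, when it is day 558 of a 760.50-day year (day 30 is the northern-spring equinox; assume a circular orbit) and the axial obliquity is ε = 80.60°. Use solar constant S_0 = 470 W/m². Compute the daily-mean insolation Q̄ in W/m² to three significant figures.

Solar longitude: L_s = 360° × (558 − 30)/760.50 = 249.941°.
sin δ = sin 80.60° × sin 249.941° = -0.92673, so δ = -67.930°.
cos h₀ = −tan(+69.2°) tan(-67.930°) = 6.4929 ≥ 1 ⇒ polar night, h₀ = 0 and Q̄ = 0.

Q̄ ≈ 0.00 W/m²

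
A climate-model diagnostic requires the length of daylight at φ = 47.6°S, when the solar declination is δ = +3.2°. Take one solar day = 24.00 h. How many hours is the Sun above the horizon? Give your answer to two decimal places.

11.53 h

cos H₀ = −tan φ · tan δ = −tan(-47.6°) × tan(+3.200°) = 0.0612, so H₀ = 1.5095 rad = 86.49°.
Daylight = 2H₀/(2π) × 24.00 h = (1.5095/π) × 24.00 = 11.53 h.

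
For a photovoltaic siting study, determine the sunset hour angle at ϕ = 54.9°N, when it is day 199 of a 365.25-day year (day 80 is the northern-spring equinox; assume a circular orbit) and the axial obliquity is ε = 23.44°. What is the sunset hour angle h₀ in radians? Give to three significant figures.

h₀ = 2.14 rad

Solar longitude: L_s = 360° × (199 − 80)/365.25 = 117.290°.
sin δ = sin 23.44° × sin 117.290° = 0.35352, so δ = +20.702°.
cos h₀ = −tan ϕ · tan δ = −tan(+54.9°) × tan(+20.702°) = -0.5377, so h₀ = 2.1385 rad = 122.53°.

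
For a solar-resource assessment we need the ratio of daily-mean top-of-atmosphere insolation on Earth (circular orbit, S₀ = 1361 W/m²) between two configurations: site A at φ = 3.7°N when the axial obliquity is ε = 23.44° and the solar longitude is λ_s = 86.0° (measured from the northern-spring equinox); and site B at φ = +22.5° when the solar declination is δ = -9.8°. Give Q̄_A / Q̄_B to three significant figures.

Q̄_A / Q̄_B ≈ 1.18

— Configuration A (φ=+3.7°):
Solar declination: sin δ = sin ε · sin λ_s = sin 23.44° × sin 86.0° = 0.39682, so δ = +23.380°.
cos H₀ = −tan(+3.7°) tan(+23.380°) = -0.0280, H₀ = 1.5988 rad.
Bracket: H₀ sin φ sin δ + cos φ cos δ sin H₀ = 1.5988×0.06453×0.39682 + 0.99792×0.91790×0.99961 = 0.040940 + 0.915634 = 0.956574.
Q̄ = (S₀/π) × [bracket] = (1361/π) × 0.956574 = 414.41 W/m².
— Configuration B (φ=+22.5°):
cos H₀ = −tan(+22.5°) tan(-9.800°) = 0.0715, H₀ = 1.4992 rad.
Bracket: H₀ sin φ sin δ + cos φ cos δ sin H₀ = 1.4992×0.38268×-0.17021 + 0.92388×0.98541×0.99744 = -0.097652 + 0.908070 = 0.810418.
Q̄ = (S₀/π) × [bracket] = (1361/π) × 0.810418 = 351.09 W/m².
Ratio Q̄_A / Q̄_B = 414.41 / 351.09 = 1.180.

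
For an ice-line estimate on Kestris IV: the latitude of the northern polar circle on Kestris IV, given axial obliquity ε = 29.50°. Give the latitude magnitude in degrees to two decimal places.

60.50°

The polar circle is the lowest latitude that experiences at least one full rotation of continuous daylight at the northern-summer solstice; it lies at |ϕ| = 90° − ε = 90° − 29.50° = 60.50°.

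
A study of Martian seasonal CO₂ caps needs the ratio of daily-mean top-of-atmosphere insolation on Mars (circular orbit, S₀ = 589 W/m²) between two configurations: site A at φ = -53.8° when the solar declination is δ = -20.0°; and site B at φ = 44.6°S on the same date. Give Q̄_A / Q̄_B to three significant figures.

— Configuration A (φ=-53.8°):
cos H₀ = −tan(-53.8°) tan(-20.000°) = -0.4973, H₀ = 2.0913 rad.
Bracket: H₀ sin φ sin δ + cos φ cos δ sin H₀ = 2.0913×-0.80696×-0.34202 + 0.59061×0.93969×0.86758 = 0.577191 + 0.481498 = 1.058689.
Q̄ = (S₀/π) × [bracket] = (589/π) × 1.058689 = 198.49 W/m².
— Configuration B (φ=-44.6°):
cos H₀ = −tan(-44.6°) tan(-20.000°) = -0.3589, H₀ = 1.9379 rad.
Bracket: H₀ sin φ sin δ + cos φ cos δ sin H₀ = 1.9379×-0.70215×-0.34202 + 0.71203×0.93969×0.93337 = 0.465385 + 0.624506 = 1.089891.
Q̄ = (S₀/π) × [bracket] = (589/π) × 1.089891 = 204.34 W/m².
Ratio Q̄_A / Q̄_B = 198.49 / 204.34 = 0.9714.

Q̄_A / Q̄_B ≈ 0.971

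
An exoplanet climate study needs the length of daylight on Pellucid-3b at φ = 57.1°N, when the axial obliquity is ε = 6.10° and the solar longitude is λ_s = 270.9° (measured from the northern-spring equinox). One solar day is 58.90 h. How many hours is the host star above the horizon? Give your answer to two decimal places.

26.34 h

Solar declination: sin δ = sin ε · sin λ_s = sin 6.10° × sin 270.9° = -0.10625, so δ = -6.099°.
cos H₀ = −tan φ · tan δ = −tan(+57.1°) × tan(-6.099°) = 0.1652, so H₀ = 1.4049 rad = 80.49°.
Daylight = 2H₀/(2π) × 58.90 h = (1.4049/π) × 58.90 = 26.34 h.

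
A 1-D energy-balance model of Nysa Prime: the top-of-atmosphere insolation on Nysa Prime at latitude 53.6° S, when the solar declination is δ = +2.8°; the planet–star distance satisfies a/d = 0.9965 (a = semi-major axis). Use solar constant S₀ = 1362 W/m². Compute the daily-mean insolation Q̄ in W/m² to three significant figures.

cos H₀ = −tan(-53.6°) tan(+2.800°) = 0.0663, H₀ = 1.5044 rad.
Bracket: H₀ sin φ sin δ + cos φ cos δ sin H₀ = 1.5044×-0.80489×0.04885 + 0.59342×0.99881×0.99780 = -0.059151 + 0.591410 = 0.532259.
Inverse-square distance factor (a/d)² = 0.9965² = 0.993012.
Q̄ = (S₀/π) × 0.993012 × [bracket] = (1362/π) × 0.993012 × 0.532259 = 229.1 W/m².

Q̄ ≈ 229 W/m²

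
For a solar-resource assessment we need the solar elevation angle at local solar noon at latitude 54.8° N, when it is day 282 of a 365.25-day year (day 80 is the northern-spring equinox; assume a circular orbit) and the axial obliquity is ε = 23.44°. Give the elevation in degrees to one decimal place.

27.7°

Solar longitude: L_s = 360° × (282 − 80)/365.25 = 199.097°.
sin δ = sin 23.44° × sin 199.097° = -0.13014, so δ = -7.478°.
At local noon the hour angle is zero, so the zenith angle equals |ϕ − δ| = |+54.8° − (-7.478°)| = 62.278°.
Elevation = 90° − 62.278° = 27.7°.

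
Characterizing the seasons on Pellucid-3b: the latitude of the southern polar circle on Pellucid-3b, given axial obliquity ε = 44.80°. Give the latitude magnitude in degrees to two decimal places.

45.20°

The polar circle is the lowest latitude that experiences at least one full rotation of continuous darkness at the northern-summer solstice; it lies at |φ| = 90° − ε = 90° − 44.80° = 45.20°.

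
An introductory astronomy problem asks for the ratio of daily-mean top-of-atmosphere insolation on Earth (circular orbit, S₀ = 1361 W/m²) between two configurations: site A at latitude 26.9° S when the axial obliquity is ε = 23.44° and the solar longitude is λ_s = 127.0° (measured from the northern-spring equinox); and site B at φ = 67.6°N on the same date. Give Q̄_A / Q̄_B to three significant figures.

— Configuration A (φ=-26.9°):
Solar declination: sin δ = sin ε · sin λ_s = sin 23.44° × sin 127.0° = 0.31769, so δ = +18.523°.
cos H₀ = −tan(-26.9°) tan(+18.523°) = 0.1700, H₀ = 1.4000 rad.
Bracket: H₀ sin φ sin δ + cos φ cos δ sin H₀ = 1.4000×-0.45243×0.31769 + 0.89180×0.94820×0.98545 = -0.201225 + 0.833301 = 0.632076.
Q̄ = (S₀/π) × [bracket] = (1361/π) × 0.632076 = 273.83 W/m².
— Configuration B (φ=+67.6°):
cos H₀ = −tan(+67.6°) tan(+18.523°) = -0.8129, H₀ = 2.5199 rad.
Bracket: H₀ sin φ sin δ + cos φ cos δ sin H₀ = 2.5199×0.92455×0.31769 + 0.38107×0.94820×0.58243 = 0.740146 + 0.210450 = 0.950596.
Q̄ = (S₀/π) × [bracket] = (1361/π) × 0.950596 = 411.82 W/m².
Ratio Q̄_A / Q̄_B = 273.83 / 411.82 = 0.6649.

Q̄_A / Q̄_B ≈ 0.665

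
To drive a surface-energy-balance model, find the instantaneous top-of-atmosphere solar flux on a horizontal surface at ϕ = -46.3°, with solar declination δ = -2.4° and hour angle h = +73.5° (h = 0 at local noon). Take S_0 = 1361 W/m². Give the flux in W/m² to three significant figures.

308 W/m²

cos θ_z = sin ϕ sin δ + cos ϕ cos δ cos h = 0.030275 + 0.196049 = 0.226324.
Flux = S_0 · cos θ_z = 1361 × 0.226324 = 308.0 W/m².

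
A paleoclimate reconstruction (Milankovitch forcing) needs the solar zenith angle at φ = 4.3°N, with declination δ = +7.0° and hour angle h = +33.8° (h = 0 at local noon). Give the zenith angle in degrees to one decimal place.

θ_z = 33.7°

cos θ_z = sin φ sin δ + cos φ cos δ cos h = 0.009138 + 0.822469 = 0.831607.
θ_z = arccos(0.831607) = 33.7°.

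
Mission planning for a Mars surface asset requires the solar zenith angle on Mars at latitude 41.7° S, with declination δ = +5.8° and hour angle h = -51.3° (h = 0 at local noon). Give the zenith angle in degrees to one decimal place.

θ_z = 66.6°

cos θ_z = sin ϕ sin δ + cos ϕ cos δ cos h = -0.067226 + 0.464440 = 0.397214.
θ_z = arccos(0.397214) = 66.6°.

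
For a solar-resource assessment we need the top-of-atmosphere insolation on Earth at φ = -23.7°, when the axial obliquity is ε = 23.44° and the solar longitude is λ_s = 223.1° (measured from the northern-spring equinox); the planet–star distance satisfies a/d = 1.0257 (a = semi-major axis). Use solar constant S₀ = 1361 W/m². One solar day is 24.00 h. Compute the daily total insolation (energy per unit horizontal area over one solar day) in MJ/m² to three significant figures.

41.7 MJ/m²

Solar declination: sin δ = sin ε · sin λ_s = sin 23.44° × sin 223.1° = -0.27180, so δ = -15.771°.
cos H₀ = −tan(-23.7°) tan(-15.771°) = -0.1240, H₀ = 1.6951 rad.
Bracket: H₀ sin φ sin δ + cos φ cos δ sin H₀ = 1.6951×-0.40195×-0.27180 + 0.91566×0.96235×0.99228 = 0.185190 + 0.874383 = 1.059573.
Inverse-square distance factor (a/d)² = 1.0257² = 1.052060.
Q̄ = (S₀/π) × 1.052060 × [bracket] = (1361/π) × 1.052060 × 1.059573 = 482.92 W/m².
Daily total = Q̄ × 24.00 h × 3600 s/h = 482.92 × 24.00 × 3600 / 10⁶ = 41.72 MJ/m².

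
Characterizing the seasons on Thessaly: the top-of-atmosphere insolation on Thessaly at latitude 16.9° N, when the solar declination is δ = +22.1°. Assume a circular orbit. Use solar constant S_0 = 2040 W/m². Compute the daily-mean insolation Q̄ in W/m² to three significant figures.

cos h₀ = −tan(+16.9°) tan(+22.100°) = -0.1234, h₀ = 1.6945 rad.
Bracket: h₀ sin ϕ sin δ + cos ϕ cos δ sin h₀ = 1.6945×0.29070×0.37622 + 0.95681×0.92653×0.99236 = 0.185323 + 0.879740 = 1.065063.
Q̄ = (S_0/π) × [bracket] = (2040/π) × 1.065063 = 691.6 W/m².

Q̄ ≈ 692 W/m²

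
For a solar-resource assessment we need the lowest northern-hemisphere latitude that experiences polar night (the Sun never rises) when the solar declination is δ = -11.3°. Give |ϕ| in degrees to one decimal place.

Polar night requires cos h₀ = −tan ϕ tan δ ≥ 1, i.e. tan ϕ tan δ ≤ −1.
The boundary is |tan ϕ| · |tan δ| = 1, so |ϕ| = 90° − |δ| = 90° − 11.3° = 78.7° in the northern hemisphere.

|ϕ| = 78.7°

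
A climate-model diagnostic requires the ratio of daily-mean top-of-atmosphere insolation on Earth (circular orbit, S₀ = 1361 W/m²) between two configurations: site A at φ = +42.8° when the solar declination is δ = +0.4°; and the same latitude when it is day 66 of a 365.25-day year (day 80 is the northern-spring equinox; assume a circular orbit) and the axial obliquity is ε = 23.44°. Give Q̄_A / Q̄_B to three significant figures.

Q̄_A / Q̄_B ≈ 1.17

— Configuration A (φ=+42.8°):
cos H₀ = −tan(+42.8°) tan(+0.400°) = -0.0065, H₀ = 1.5773 rad.
Bracket: H₀ sin φ sin δ + cos φ cos δ sin H₀ = 1.5773×0.67944×0.00698 + 0.73373×0.99998×0.99998 = 0.007480 + 0.733701 = 0.741181.
Q̄ = (S₀/π) × [bracket] = (1361/π) × 0.741181 = 321.09 W/m².
— Configuration B (φ=+42.8°):
Solar longitude: λ_s = 360° × (66 − 80)/365.25 = -13.799°, i.e. -13.799° + 360° = 346.201°.
sin δ = sin 23.44° × sin 346.201° = -0.09488, so δ = -5.444°.
cos H₀ = −tan(+42.8°) tan(-5.444°) = 0.0883, H₀ = 1.4824 rad.
Bracket: H₀ sin φ sin δ + cos φ cos δ sin H₀ = 1.4824×0.67944×-0.09488 + 0.73373×0.99549×0.99610 = -0.095563 + 0.727572 = 0.632009.
Q̄ = (S₀/π) × [bracket] = (1361/π) × 0.632009 = 273.80 W/m².
Ratio Q̄_A / Q̄_B = 321.09 / 273.80 = 1.173.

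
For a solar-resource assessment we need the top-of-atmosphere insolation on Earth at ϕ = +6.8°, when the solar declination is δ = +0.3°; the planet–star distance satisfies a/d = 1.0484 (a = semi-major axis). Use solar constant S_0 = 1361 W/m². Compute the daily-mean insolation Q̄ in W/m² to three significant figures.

Q̄ ≈ 473 W/m²

cos h₀ = −tan(+6.8°) tan(+0.300°) = -0.0006, h₀ = 1.5714 rad.
Bracket: h₀ sin ϕ sin δ + cos ϕ cos δ sin h₀ = 1.5714×0.11840×0.00524 + 0.99297×0.99999×1.00000 = 0.000975 + 0.992960 = 0.993935.
Inverse-square distance factor (a/d)² = 1.0484² = 1.099143.
Q̄ = (S_0/π) × 1.099143 × [bracket] = (1361/π) × 1.099143 × 0.993935 = 473.3 W/m².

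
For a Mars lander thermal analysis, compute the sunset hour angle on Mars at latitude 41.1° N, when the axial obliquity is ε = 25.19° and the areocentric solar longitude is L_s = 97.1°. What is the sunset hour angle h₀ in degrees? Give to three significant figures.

h₀ = 114°

sin δ = sin 25.19° × sin 97.1° = 0.42236, so δ = +24.984°.
cos h₀ = −tan ϕ · tan δ = −tan(+41.1°) × tan(+24.984°) = -0.4065, so h₀ = 1.9894 rad = 113.98°.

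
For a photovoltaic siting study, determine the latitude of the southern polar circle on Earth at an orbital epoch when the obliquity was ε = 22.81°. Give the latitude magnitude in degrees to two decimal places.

67.19°

The polar circle is the lowest latitude that experiences at least one full rotation of continuous darkness at the northern-summer solstice; it lies at |φ| = 90° − ε = 90° − 22.81° = 67.19°.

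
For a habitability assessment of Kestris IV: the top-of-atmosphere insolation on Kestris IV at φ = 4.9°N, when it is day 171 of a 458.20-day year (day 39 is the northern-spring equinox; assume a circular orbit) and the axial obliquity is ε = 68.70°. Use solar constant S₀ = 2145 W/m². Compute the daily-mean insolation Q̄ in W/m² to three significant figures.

Q̄ ≈ 377 W/m²

Solar longitude: λ_s = 360° × (171 − 39)/458.20 = 103.710°.
sin δ = sin 68.70° × sin 103.710° = 0.90514, so δ = +64.843°.
cos H₀ = −tan(+4.9°) tan(+64.843°) = -0.1825, H₀ = 1.7544 rad.
Bracket: H₀ sin φ sin δ + cos φ cos δ sin H₀ = 1.7544×0.08542×0.90514 + 0.99635×0.42510×0.98320 = 0.135645 + 0.416433 = 0.552078.
Q̄ = (S₀/π) × [bracket] = (2145/π) × 0.552078 = 376.9 W/m².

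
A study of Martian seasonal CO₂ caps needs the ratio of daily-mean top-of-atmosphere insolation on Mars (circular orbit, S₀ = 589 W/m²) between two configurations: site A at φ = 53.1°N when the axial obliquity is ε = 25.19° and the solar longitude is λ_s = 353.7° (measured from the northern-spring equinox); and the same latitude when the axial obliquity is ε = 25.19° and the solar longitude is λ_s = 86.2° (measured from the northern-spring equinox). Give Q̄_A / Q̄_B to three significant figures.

— Configuration A (φ=+53.1°):
Solar declination: sin δ = sin ε · sin λ_s = sin 25.19° × sin 353.7° = -0.04671, so δ = -2.677°.
cos H₀ = −tan(+53.1°) tan(-2.677°) = 0.0623, H₀ = 1.5085 rad.
Bracket: H₀ sin φ sin δ + cos φ cos δ sin H₀ = 1.5085×0.79968×-0.04671 + 0.60042×0.99891×0.99806 = -0.056347 + 0.598602 = 0.542255.
Q̄ = (S₀/π) × [bracket] = (589/π) × 0.542255 = 101.66 W/m².
— Configuration B (φ=+53.1°):
Solar declination: sin δ = sin ε · sin λ_s = sin 25.19° × sin 86.2° = 0.42469, so δ = +25.131°.
cos H₀ = −tan(+53.1°) tan(+25.131°) = -0.6248, H₀ = 2.2456 rad.
Bracket: H₀ sin φ sin δ + cos φ cos δ sin H₀ = 2.2456×0.79968×0.42469 + 0.60042×0.90534×0.78081 = 0.762642 + 0.424436 = 1.187078.
Q̄ = (S₀/π) × [bracket] = (589/π) × 1.187078 = 222.56 W/m².
Ratio Q̄_A / Q̄_B = 101.66 / 222.56 = 0.4568.

Q̄_A / Q̄_B ≈ 0.457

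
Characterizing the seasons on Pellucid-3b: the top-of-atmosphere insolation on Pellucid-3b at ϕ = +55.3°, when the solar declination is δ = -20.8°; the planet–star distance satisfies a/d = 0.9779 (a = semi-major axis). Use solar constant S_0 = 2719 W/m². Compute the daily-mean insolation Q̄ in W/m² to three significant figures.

Q̄ ≈ 129 W/m²

cos h₀ = −tan(+55.3°) tan(-20.800°) = 0.5486, h₀ = 0.9901 rad.
Bracket: h₀ sin ϕ sin δ + cos ϕ cos δ sin h₀ = 0.9901×0.82214×-0.35511 + 0.56928×0.93483×0.83609 = -0.289060 + 0.444950 = 0.155890.
Inverse-square distance factor (a/d)² = 0.9779² = 0.956288.
Q̄ = (S_0/π) × 0.956288 × [bracket] = (2719/π) × 0.956288 × 0.155890 = 129.0 W/m².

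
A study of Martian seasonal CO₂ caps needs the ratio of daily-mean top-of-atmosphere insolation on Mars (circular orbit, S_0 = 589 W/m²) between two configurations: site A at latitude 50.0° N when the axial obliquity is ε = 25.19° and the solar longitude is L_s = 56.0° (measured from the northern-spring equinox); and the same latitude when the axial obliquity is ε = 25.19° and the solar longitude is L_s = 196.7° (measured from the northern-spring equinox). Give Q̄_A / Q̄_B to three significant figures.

— Configuration A (ϕ=+50.0°):
Solar declination: sin δ = sin ε · sin L_s = sin 25.19° × sin 56.0° = 0.35286, so δ = +20.662°.
cos h₀ = −tan(+50.0°) tan(+20.662°) = -0.4494, h₀ = 2.0369 rad.
Bracket: h₀ sin ϕ sin δ + cos ϕ cos δ sin h₀ = 2.0369×0.76604×0.35286 + 0.64279×0.93568×0.89332 = 0.550584 + 0.537284 = 1.087868.
Q̄ = (S_0/π) × [bracket] = (589/π) × 1.087868 = 203.96 W/m².
— Configuration B (ϕ=+50.0°):
Solar declination: sin δ = sin ε · sin L_s = sin 25.19° × sin 196.7° = -0.12231, so δ = -7.025°.
cos h₀ = −tan(+50.0°) tan(-7.025°) = 0.1469, h₀ = 1.4234 rad.
Bracket: h₀ sin ϕ sin δ + cos ϕ cos δ sin h₀ = 1.4234×0.76604×-0.12231 + 0.64279×0.99249×0.98916 = -0.133365 + 0.631047 = 0.497682.
Q̄ = (S_0/π) × [bracket] = (589/π) × 0.497682 = 93.308 W/m².
Ratio Q̄_A / Q̄_B = 203.96 / 93.308 = 2.186.

Q̄_A / Q̄_B ≈ 2.19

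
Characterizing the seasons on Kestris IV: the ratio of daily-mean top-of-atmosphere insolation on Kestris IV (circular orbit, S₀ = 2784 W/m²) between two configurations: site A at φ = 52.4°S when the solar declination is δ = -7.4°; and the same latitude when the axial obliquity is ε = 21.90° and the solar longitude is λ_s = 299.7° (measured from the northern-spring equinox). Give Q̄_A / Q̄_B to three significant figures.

Q̄_A / Q̄_B ≈ 0.745

— Configuration A (φ=-52.4°):
cos H₀ = −tan(-52.4°) tan(-7.400°) = -0.1686, H₀ = 1.7403 rad.
Bracket: H₀ sin φ sin δ + cos φ cos δ sin H₀ = 1.7403×-0.79229×-0.12880 + 0.61015×0.99167×0.98568 = 0.177592 + 0.596403 = 0.773995.
Q̄ = (S₀/π) × [bracket] = (2784/π) × 0.773995 = 685.89 W/m².
— Configuration B (φ=-52.4°):
Solar declination: sin δ = sin ε · sin λ_s = sin 21.90° × sin 299.7° = -0.32399, so δ = -18.904°.
cos H₀ = −tan(-52.4°) tan(-18.904°) = -0.4447, H₀ = 2.0316 rad.
Bracket: H₀ sin φ sin δ + cos φ cos δ sin H₀ = 2.0316×-0.79229×-0.32399 + 0.61015×0.94606×0.89568 = 0.521500 + 0.517021 = 1.038521.
Q̄ = (S₀/π) × [bracket] = (2784/π) × 1.038521 = 920.31 W/m².
Ratio Q̄_A / Q̄_B = 685.89 / 920.31 = 0.7453.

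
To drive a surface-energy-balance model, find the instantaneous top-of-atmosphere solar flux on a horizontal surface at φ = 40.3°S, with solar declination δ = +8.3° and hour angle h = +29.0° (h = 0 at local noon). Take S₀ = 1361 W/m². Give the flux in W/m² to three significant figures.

cos θ_z = sin φ sin δ + cos φ cos δ cos h = -0.093368 + 0.660058 = 0.566690.
Flux = S₀ · cos θ_z = 1361 × 0.566690 = 771.3 W/m².

771 W/m²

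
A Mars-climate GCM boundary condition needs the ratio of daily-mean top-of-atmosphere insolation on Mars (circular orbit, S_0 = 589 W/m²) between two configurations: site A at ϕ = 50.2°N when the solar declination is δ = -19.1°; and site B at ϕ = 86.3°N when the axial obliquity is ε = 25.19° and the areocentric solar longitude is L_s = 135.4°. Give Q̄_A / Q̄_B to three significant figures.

Q̄_A / Q̄_B ≈ 0.281

— Configuration A (ϕ=+50.2°):
cos h₀ = −tan(+50.2°) tan(-19.100°) = 0.4156, h₀ = 1.1422 rad.
Bracket: h₀ sin ϕ sin δ + cos ϕ cos δ sin h₀ = 1.1422×0.76828×-0.32722 + 0.64011×0.94495×0.90954 = -0.287145 + 0.550155 = 0.263010.
Q̄ = (S_0/π) × [bracket] = (589/π) × 0.263010 = 49.310 W/m².
— Configuration B (ϕ=+86.3°):
sin δ = sin 25.19° × sin 135.4° = 0.29885, so δ = +17.389°.
cos h₀ = −tan(+86.3°) tan(+17.389°) = -4.8427 ≤ −1 ⇒ polar day, h₀ = π.
Bracket: h₀ sin ϕ sin δ + cos ϕ cos δ sin h₀ = 3.1416×0.99792×0.29885 + 0.06453×0.95430×0.00000 = 0.936914 + 0.000000 = 0.936914.
Q̄ = (S_0/π) × [bracket] = (589/π) × 0.936914 = 175.66 W/m².
Ratio Q̄_A / Q̄_B = 49.310 / 175.66 = 0.2807.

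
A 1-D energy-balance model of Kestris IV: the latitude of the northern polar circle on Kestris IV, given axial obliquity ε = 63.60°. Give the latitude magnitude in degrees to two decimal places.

The polar circle is the lowest latitude that experiences at least one full rotation of continuous daylight at the northern-summer solstice; it lies at |ϕ| = 90° − ε = 90° − 63.60° = 26.40°.

26.40°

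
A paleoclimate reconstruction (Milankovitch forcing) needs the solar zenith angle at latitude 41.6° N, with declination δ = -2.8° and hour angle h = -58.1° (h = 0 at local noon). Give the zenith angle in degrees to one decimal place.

θ_z = 68.8°

cos θ_z = sin φ sin δ + cos φ cos δ cos h = -0.032433 + 0.394693 = 0.362260.
θ_z = arccos(0.362260) = 68.8°.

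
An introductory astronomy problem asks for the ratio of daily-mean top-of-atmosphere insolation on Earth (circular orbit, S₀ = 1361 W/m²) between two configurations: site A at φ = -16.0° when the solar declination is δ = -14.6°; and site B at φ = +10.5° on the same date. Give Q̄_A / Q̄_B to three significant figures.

Q̄_A / Q̄_B ≈ 1.18

— Configuration A (φ=-16.0°):
cos H₀ = −tan(-16.0°) tan(-14.600°) = -0.0747, H₀ = 1.6456 rad.
Bracket: H₀ sin φ sin δ + cos φ cos δ sin H₀ = 1.6456×-0.27564×-0.25207 + 0.96126×0.96771×0.99721 = 0.114337 + 0.927626 = 1.041963.
Q̄ = (S₀/π) × [bracket] = (1361/π) × 1.041963 = 451.40 W/m².
— Configuration B (φ=+10.5°):
cos H₀ = −tan(+10.5°) tan(-14.600°) = 0.0483, H₀ = 1.5225 rad.
Bracket: H₀ sin φ sin δ + cos φ cos δ sin H₀ = 1.5225×0.18224×-0.25207 + 0.98325×0.96771×0.99883 = -0.069939 + 0.950388 = 0.880449.
Q̄ = (S₀/π) × [bracket] = (1361/π) × 0.880449 = 381.43 W/m².
Ratio Q̄_A / Q̄_B = 451.40 / 381.43 = 1.183.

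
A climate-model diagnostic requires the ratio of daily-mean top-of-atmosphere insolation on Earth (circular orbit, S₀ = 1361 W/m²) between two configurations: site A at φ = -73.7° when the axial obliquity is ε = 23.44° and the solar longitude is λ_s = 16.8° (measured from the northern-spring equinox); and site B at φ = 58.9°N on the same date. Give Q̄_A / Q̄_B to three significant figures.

— Configuration A (φ=-73.7°):
Solar declination: sin δ = sin ε · sin λ_s = sin 23.44° × sin 16.8° = 0.11497, so δ = +6.602°.
cos H₀ = −tan(-73.7°) tan(+6.602°) = 0.3958, H₀ = 1.1639 rad.
Bracket: H₀ sin φ sin δ + cos φ cos δ sin H₀ = 1.1639×-0.95981×0.11497 + 0.28067×0.99337×0.91834 = -0.128436 + 0.256042 = 0.127606.
Q̄ = (S₀/π) × [bracket] = (1361/π) × 0.127606 = 55.281 W/m².
— Configuration B (φ=+58.9°):
cos H₀ = −tan(+58.9°) tan(+6.602°) = -0.1919, H₀ = 1.7639 rad.
Bracket: H₀ sin φ sin δ + cos φ cos δ sin H₀ = 1.7639×0.85627×0.11497 + 0.51653×0.99337×0.98142 = 0.173648 + 0.503572 = 0.677220.
Q̄ = (S₀/π) × [bracket] = (1361/π) × 0.677220 = 293.39 W/m².
Ratio Q̄_A / Q̄_B = 55.281 / 293.39 = 0.1884.

Q̄_A / Q̄_B ≈ 0.188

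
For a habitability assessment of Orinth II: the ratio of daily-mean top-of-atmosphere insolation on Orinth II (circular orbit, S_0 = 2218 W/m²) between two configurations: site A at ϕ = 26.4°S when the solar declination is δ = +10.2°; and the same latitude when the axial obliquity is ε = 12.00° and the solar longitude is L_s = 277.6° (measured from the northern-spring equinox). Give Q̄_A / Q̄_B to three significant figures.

— Configuration A (ϕ=-26.4°):
cos h₀ = −tan(-26.4°) tan(+10.200°) = 0.0893, h₀ = 1.4814 rad.
Bracket: h₀ sin ϕ sin δ + cos ϕ cos δ sin h₀ = 1.4814×-0.44464×0.17708 + 0.89571×0.98420×0.99600 = -0.116641 + 0.878032 = 0.761391.
Q̄ = (S_0/π) × [bracket] = (2218/π) × 0.761391 = 537.55 W/m².
— Configuration B (ϕ=-26.4°):
Solar declination: sin δ = sin ε · sin L_s = sin 12.00° × sin 277.6° = -0.20609, so δ = -11.893°.
cos h₀ = −tan(-26.4°) tan(-11.893°) = -0.1045, h₀ = 1.6755 rad.
Bracket: h₀ sin ϕ sin δ + cos ϕ cos δ sin h₀ = 1.6755×-0.44464×-0.20609 + 0.89571×0.97853×0.99452 = 0.153536 + 0.871676 = 1.025212.
Q̄ = (S_0/π) × [bracket] = (2218/π) × 1.025212 = 723.81 W/m².
Ratio Q̄_A / Q̄_B = 537.55 / 723.81 = 0.7427.

Q̄_A / Q̄_B ≈ 0.743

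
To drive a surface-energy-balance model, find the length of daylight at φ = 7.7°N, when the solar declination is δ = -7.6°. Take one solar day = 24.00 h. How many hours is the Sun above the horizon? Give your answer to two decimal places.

11.86 h

cos H₀ = −tan φ · tan δ = −tan(+7.7°) × tan(-7.600°) = 0.0180, so H₀ = 1.5528 rad = 88.97°.
Daylight = 2H₀/(2π) × 24.00 h = (1.5528/π) × 24.00 = 11.86 h.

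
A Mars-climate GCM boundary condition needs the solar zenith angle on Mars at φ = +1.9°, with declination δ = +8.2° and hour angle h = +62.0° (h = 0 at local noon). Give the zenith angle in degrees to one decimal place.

cos θ_z = sin φ sin δ + cos φ cos δ cos h = 0.004729 + 0.464416 = 0.469145.
θ_z = arccos(0.469145) = 62.0°.

θ_z = 62.0°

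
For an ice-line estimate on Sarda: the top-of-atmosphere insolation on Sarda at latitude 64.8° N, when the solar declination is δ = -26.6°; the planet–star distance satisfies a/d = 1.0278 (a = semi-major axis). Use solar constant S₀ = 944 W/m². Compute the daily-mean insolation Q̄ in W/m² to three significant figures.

Q̄ ≈ 0.00 W/m²

cos H₀ = −tan(+64.8°) tan(-26.600°) = 1.0642 ≥ 1 ⇒ polar night, H₀ = 0 and Q̄ = 0.
Inverse-square distance factor (a/d)² = 1.0278² = 1.056373.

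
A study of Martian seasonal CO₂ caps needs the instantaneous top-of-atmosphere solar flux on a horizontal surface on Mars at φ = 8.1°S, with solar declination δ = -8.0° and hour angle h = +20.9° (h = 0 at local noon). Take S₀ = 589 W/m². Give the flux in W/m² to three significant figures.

551 W/m²

cos θ_z = sin φ sin δ + cos φ cos δ cos h = 0.019610 + 0.915884 = 0.935494.
Flux = S₀ · cos θ_z = 589 × 0.935494 = 551.0 W/m².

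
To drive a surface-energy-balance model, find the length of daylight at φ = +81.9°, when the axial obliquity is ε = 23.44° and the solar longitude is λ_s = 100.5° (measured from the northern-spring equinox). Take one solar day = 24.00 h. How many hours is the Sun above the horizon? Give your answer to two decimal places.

Solar declination: sin δ = sin ε · sin λ_s = sin 23.44° × sin 100.5° = 0.39113, so δ = +23.025°.
Sunrise equation: cos H₀ = −tan φ · tan δ = -2.9861 ≤ −1, so the Sun never sets (polar day) and H₀ = π.
Daylight = 2H₀/(2π) × 24.00 h = (3.1416/π) × 24.00 = 24.00 h.

24.00 h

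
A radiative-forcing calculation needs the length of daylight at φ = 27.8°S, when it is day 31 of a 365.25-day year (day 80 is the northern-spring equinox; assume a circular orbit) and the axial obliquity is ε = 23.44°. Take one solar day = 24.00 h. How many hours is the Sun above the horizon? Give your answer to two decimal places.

13.26 h

Solar longitude: λ_s = 360° × (31 − 80)/365.25 = -48.296°, i.e. -48.296° + 360° = 311.704°.
sin δ = sin 23.44° × sin 311.704° = -0.29698, so δ = -17.277°.
cos H₀ = −tan φ · tan δ = −tan(-27.8°) × tan(-17.277°) = -0.1640, so H₀ = 1.7355 rad = 99.44°.
Daylight = 2H₀/(2π) × 24.00 h = (1.7355/π) × 24.00 = 13.26 h.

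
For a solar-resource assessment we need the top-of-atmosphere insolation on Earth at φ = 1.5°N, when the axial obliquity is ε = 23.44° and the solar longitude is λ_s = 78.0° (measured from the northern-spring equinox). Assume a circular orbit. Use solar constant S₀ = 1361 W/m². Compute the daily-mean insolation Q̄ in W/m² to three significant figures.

Q̄ ≈ 406 W/m²

Solar declination: sin δ = sin ε · sin λ_s = sin 23.44° × sin 78.0° = 0.38910, so δ = +22.898°.
cos H₀ = −tan(+1.5°) tan(+22.898°) = -0.0111, H₀ = 1.5819 rad.
Bracket: H₀ sin φ sin δ + cos φ cos δ sin H₀ = 1.5819×0.02618×0.38910 + 0.99966×0.92120×0.99994 = 0.016114 + 0.920832 = 0.936946.
Q̄ = (S₀/π) × [bracket] = (1361/π) × 0.936946 = 405.9 W/m².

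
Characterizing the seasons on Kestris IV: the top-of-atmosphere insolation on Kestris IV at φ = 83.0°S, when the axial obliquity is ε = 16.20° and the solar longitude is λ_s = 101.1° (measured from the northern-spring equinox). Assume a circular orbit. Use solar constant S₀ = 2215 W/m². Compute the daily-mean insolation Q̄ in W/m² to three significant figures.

Q̄ ≈ 0.00 W/m²

Solar declination: sin δ = sin ε · sin λ_s = sin 16.20° × sin 101.1° = 0.27377, so δ = +15.889°.
cos H₀ = −tan(-83.0°) tan(+15.889°) = 2.3183 ≥ 1 ⇒ polar night, H₀ = 0 and Q̄ = 0.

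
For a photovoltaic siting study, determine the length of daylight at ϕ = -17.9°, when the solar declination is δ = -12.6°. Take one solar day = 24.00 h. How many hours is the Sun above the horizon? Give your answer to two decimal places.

cos h₀ = −tan ϕ · tan δ = −tan(-17.9°) × tan(-12.600°) = -0.0722, so h₀ = 1.6431 rad = 94.14°.
Daylight = 2h₀/(2π) × 24.00 h = (1.6431/π) × 24.00 = 12.55 h.

12.55 h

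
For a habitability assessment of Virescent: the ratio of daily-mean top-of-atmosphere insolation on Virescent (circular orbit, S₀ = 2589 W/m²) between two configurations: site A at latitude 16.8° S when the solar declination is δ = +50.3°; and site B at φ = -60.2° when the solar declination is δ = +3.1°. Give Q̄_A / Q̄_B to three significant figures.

— Configuration A (φ=-16.8°):
cos H₀ = −tan(-16.8°) tan(+50.300°) = 0.3637, H₀ = 1.1986 rad.
Bracket: H₀ sin φ sin δ + cos φ cos δ sin H₀ = 1.1986×-0.28903×0.76940 + 0.95732×0.63877×0.93153 = -0.266544 + 0.569637 = 0.303093.
Q̄ = (S₀/π) × [bracket] = (2589/π) × 0.303093 = 249.78 W/m².
— Configuration B (φ=-60.2°):
cos H₀ = −tan(-60.2°) tan(+3.100°) = 0.0946, H₀ = 1.4761 rad.
Bracket: H₀ sin φ sin δ + cos φ cos δ sin H₀ = 1.4761×-0.86777×0.05408 + 0.49697×0.99854×0.99552 = -0.069272 + 0.494021 = 0.424749.
Q̄ = (S₀/π) × [bracket] = (2589/π) × 0.424749 = 350.04 W/m².
Ratio Q̄_A / Q̄_B = 249.78 / 350.04 = 0.7136.

Q̄_A / Q̄_B ≈ 0.714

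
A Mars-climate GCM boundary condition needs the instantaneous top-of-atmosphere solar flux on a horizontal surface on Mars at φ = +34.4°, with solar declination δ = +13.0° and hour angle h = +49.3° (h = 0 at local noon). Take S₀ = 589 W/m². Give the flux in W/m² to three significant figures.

384 W/m²

cos θ_z = sin φ sin δ + cos φ cos δ cos h = 0.127090 + 0.524265 = 0.651355.
Flux = S₀ · cos θ_z = 589 × 0.651355 = 383.6 W/m².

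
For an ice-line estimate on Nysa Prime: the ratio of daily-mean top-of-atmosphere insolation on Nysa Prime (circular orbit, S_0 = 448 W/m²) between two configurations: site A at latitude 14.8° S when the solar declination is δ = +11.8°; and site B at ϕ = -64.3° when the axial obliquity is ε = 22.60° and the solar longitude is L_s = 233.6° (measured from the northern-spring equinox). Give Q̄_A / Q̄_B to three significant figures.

— Configuration A (ϕ=-14.8°):
cos h₀ = −tan(-14.8°) tan(+11.800°) = 0.0552, h₀ = 1.5156 rad.
Bracket: h₀ sin ϕ sin δ + cos ϕ cos δ sin h₀ = 1.5156×-0.25545×0.20450 + 0.96682×0.97887×0.99848 = -0.079174 + 0.944953 = 0.865779.
Q̄ = (S_0/π) × [bracket] = (448/π) × 0.865779 = 123.46 W/m².
— Configuration B (ϕ=-64.3°):
Solar declination: sin δ = sin ε · sin L_s = sin 22.60° × sin 233.6° = -0.30932, so δ = -18.018°.
cos h₀ = −tan(-64.3°) tan(-18.018°) = -0.6759, h₀ = 2.3129 rad.
Bracket: h₀ sin ϕ sin δ + cos ϕ cos δ sin h₀ = 2.3129×-0.90108×-0.30932 + 0.43366×0.95096×0.73703 = 0.644656 + 0.303946 = 0.948602.
Q̄ = (S_0/π) × [bracket] = (448/π) × 0.948602 = 135.27 W/m².
Ratio Q̄_A / Q̄_B = 123.46 / 135.27 = 0.9127.

Q̄_A / Q̄_B ≈ 0.913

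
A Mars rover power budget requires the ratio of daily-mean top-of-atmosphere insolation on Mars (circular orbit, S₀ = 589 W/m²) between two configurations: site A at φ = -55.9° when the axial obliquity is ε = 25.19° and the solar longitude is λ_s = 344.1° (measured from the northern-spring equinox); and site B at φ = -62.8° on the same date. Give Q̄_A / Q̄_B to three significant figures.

— Configuration A (φ=-55.9°):
Solar declination: sin δ = sin ε · sin λ_s = sin 25.19° × sin 344.1° = -0.11660, so δ = -6.696°.
cos H₀ = −tan(-55.9°) tan(-6.696°) = -0.1734, H₀ = 1.7451 rad.
Bracket: H₀ sin φ sin δ + cos φ cos δ sin H₀ = 1.7451×-0.82806×-0.11660 + 0.56064×0.99318×0.98485 = 0.168493 + 0.548381 = 0.716874.
Q̄ = (S₀/π) × [bracket] = (589/π) × 0.716874 = 134.40 W/m².
— Configuration B (φ=-62.8°):
cos H₀ = −tan(-62.8°) tan(-6.696°) = -0.2284, H₀ = 1.8013 rad.
Bracket: H₀ sin φ sin δ + cos φ cos δ sin H₀ = 1.8013×-0.88942×-0.11660 + 0.45710×0.99318×0.97356 = 0.186806 + 0.441979 = 0.628785.
Q̄ = (S₀/π) × [bracket] = (589/π) × 0.628785 = 117.89 W/m².
Ratio Q̄_A / Q̄_B = 134.40 / 117.89 = 1.140.

Q̄_A / Q̄_B ≈ 1.14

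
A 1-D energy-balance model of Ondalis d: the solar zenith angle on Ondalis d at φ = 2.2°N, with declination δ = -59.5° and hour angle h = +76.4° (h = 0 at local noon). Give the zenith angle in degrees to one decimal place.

cos θ_z = sin φ sin δ + cos φ cos δ cos h = -0.033076 + 0.119256 = 0.086180.
θ_z = arccos(0.086180) = 85.1°.

θ_z = 85.1°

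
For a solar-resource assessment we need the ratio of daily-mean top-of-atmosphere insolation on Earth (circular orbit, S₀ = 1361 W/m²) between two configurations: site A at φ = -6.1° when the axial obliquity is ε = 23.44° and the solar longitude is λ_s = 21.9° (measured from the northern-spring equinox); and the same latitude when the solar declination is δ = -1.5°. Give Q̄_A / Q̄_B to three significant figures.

— Configuration A (φ=-6.1°):
Solar declination: sin δ = sin ε · sin λ_s = sin 23.44° × sin 21.9° = 0.14837, so δ = +8.532°.
cos H₀ = −tan(-6.1°) tan(+8.532°) = 0.0160, H₀ = 1.5548 rad.
Bracket: H₀ sin φ sin δ + cos φ cos δ sin H₀ = 1.5548×-0.10626×0.14837 + 0.99434×0.98893×0.99987 = -0.024513 + 0.983205 = 0.958692.
Q̄ = (S₀/π) × [bracket] = (1361/π) × 0.958692 = 415.32 W/m².
— Configuration B (φ=-6.1°):
cos H₀ = −tan(-6.1°) tan(-1.500°) = -0.0028, H₀ = 1.5736 rad.
Bracket: H₀ sin φ sin δ + cos φ cos δ sin H₀ = 1.5736×-0.10626×-0.02618 + 0.99434×0.99966×1.00000 = 0.004378 + 0.994002 = 0.998380.
Q̄ = (S₀/π) × [bracket] = (1361/π) × 0.998380 = 432.52 W/m².
Ratio Q̄_A / Q̄_B = 415.32 / 432.52 = 0.9602.

Q̄_A / Q̄_B ≈ 0.960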